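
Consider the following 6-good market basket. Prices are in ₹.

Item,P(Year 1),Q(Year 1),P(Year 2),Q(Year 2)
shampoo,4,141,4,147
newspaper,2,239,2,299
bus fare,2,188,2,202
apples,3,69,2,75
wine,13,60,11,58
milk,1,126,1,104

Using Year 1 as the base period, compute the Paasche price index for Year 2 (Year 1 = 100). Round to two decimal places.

92.85

Paasche price index uses current-period quantities as weights.
ΣP(Year 2)·Q(Year 2) = 4×147 + 2×299 + 2×202 + 2×75 + 11×58 + 1×104 = 588 + 598 + 404 + 150 + 638 + 104 = 2482
ΣP(Year 1)·Q(Year 2) = 4×147 + 2×299 + 2×202 + 3×75 + 13×58 + 1×104 = 588 + 598 + 404 + 225 + 754 + 104 = 2673
Index = 2482 / 2673 × 100 = 92.8545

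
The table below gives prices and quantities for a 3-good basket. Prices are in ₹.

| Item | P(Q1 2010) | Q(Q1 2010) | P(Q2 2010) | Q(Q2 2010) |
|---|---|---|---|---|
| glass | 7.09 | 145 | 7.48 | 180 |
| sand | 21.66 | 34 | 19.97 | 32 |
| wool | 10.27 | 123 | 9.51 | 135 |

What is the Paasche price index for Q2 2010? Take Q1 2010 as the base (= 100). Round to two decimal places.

97.42

Paasche price index uses current-period quantities as weights.
ΣP(Q2 2010)·Q(Q2 2010) = 7.48×180 + 19.97×32 + 9.51×135 = 1346.4 + 639.04 + 1283.85 = 3269.29
ΣP(Q1 2010)·Q(Q2 2010) = 7.09×180 + 21.66×32 + 10.27×135 = 1276.2 + 693.12 + 1386.45 = 3355.77
Index = 3269.29 / 3355.77 × 100 = 97.4229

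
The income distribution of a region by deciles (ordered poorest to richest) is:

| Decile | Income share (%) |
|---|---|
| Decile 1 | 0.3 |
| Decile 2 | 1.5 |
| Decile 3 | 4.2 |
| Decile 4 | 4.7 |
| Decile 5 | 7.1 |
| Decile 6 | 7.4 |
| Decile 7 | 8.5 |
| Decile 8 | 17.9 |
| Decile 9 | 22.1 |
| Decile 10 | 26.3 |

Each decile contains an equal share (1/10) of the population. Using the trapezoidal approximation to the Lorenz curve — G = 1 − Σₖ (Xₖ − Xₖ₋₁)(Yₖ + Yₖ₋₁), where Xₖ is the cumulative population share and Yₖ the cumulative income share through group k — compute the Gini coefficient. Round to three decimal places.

Cumulative income shares Yₖ: 0.0030, 0.0180, 0.0600, 0.1070, 0.1780, 0.2520, 0.3370, 0.5160, 0.7370, 1.0000
Σ (Xₖ−Xₖ₋₁)(Yₖ+Yₖ₋₁) = (1/10)(0.0030+0.0000) + (1/10)(0.0180+0.0030) + (1/10)(0.0600+0.0180) + (1/10)(0.1070+0.0600) + (1/10)(0.1780+0.1070) + (1/10)(0.2520+0.1780) + (1/10)(0.3370+0.2520) + (1/10)(0.5160+0.3370) + (1/10)(0.7370+0.5160) + (1/10)(1.0000+0.7370)
  = 0.0003 + 0.0021 + 0.0078 + 0.0167 + 0.0285 + 0.0430 + 0.0589 + 0.0853 + 0.1253 + 0.1737 = 0.5416
G = 1 − 0.5416 = 0.4584

0.458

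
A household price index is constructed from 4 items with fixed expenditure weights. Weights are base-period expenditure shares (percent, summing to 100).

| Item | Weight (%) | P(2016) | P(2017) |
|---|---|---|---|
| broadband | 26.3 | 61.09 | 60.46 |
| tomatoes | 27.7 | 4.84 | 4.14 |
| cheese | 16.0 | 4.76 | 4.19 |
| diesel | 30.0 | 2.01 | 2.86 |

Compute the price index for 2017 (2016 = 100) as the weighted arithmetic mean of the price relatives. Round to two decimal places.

broadband: 26.3 × (60.46/61.09) = 26.3 × 0.989687 = 26.0288
tomatoes: 27.7 × (4.14/4.84) = 27.7 × 0.855372 = 23.6938
cheese: 16.0 × (4.19/4.76) = 16.0 × 0.880252 = 14.0840
diesel: 30.0 × (2.86/2.01) = 30.0 × 1.422886 = 42.6866
Index = Σ wᵢ·(p₁ᵢ/p₀ᵢ) = 26.0288 + 23.6938 + 14.0840 + 42.6866 = 106.4932

106.49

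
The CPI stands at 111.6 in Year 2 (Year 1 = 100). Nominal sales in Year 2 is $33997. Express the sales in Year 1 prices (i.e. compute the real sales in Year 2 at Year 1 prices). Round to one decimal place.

30463.3

Real = Nominal ÷ (Index/100) = 33997 ÷ (111.6/100)
     = 33997 ÷ 1.116 = 30463.2616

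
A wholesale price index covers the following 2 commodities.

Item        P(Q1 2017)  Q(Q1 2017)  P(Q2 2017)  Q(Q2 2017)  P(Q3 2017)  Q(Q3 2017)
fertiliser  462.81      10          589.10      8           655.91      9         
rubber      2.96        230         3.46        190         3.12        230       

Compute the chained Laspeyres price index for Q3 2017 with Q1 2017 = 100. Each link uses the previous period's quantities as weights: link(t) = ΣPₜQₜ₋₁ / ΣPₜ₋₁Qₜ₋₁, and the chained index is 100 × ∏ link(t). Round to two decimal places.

Link Q1 2017→Q2 2017:
ΣP(Q2 2017)Q(Q1 2017) = 589.10×10 + 3.46×230 = 5891 + 795.8 = 6686.8
ΣP(Q1 2017)Q(Q1 2017) = 462.81×10 + 2.96×230 = 4628.1 + 680.8 = 5308.9
link = 6686.8/5308.9 = 1.259545
Link Q2 2017→Q3 2017:
ΣP(Q3 2017)Q(Q2 2017) = 655.91×8 + 3.12×190 = 5247.28 + 592.8 = 5840.08
ΣP(Q2 2017)Q(Q2 2017) = 589.10×8 + 3.46×190 = 4712.8 + 657.4 = 5370.2
link = 5840.08/5370.2 = 1.087498
Chained index = 100 × 1.259545 × 1.087498 = 136.9753

136.98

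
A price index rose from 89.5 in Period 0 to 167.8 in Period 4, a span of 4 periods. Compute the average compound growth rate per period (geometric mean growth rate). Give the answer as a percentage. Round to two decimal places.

Growth factor = (167.8/89.5)^(1/4) = (1.874860)^(1/4) = 1.170152
Growth rate = 1.170152 − 1 = 0.170152 = 17.0152%

17.02%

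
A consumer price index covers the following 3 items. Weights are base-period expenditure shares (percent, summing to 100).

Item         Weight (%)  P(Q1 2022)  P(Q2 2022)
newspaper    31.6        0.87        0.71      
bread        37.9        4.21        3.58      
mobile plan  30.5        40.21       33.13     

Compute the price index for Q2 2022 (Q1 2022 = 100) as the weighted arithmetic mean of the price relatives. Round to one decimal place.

83.1

newspaper: 31.6 × (0.71/0.87) = 31.6 × 0.816092 = 25.7885
bread: 37.9 × (3.58/4.21) = 37.9 × 0.850356 = 32.2285
mobile plan: 30.5 × (33.13/40.21) = 30.5 × 0.823924 = 25.1297
Index = Σ wᵢ·(p₁ᵢ/p₀ᵢ) = 25.7885 + 32.2285 + 25.1297 = 83.1467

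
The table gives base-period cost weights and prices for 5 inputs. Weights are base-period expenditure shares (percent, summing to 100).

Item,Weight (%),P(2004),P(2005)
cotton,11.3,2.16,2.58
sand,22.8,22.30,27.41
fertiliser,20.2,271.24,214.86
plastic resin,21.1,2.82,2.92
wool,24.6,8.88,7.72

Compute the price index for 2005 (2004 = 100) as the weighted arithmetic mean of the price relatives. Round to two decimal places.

100.76

cotton: 11.3 × (2.58/2.16) = 11.3 × 1.194444 = 13.4972
sand: 22.8 × (27.41/22.30) = 22.8 × 1.229148 = 28.0246
fertiliser: 20.2 × (214.86/271.24) = 20.2 × 0.792140 = 16.0012
plastic resin: 21.1 × (2.92/2.82) = 21.1 × 1.035461 = 21.8482
wool: 24.6 × (7.72/8.88) = 24.6 × 0.869369 = 21.3865
Index = Σ wᵢ·(p₁ᵢ/p₀ᵢ) = 13.4972 + 28.0246 + 16.0012 + 21.8482 + 21.3865 = 100.7577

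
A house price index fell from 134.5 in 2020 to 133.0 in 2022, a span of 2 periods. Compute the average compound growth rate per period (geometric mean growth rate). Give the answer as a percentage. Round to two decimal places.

-0.56%

Growth factor = (133.0/134.5)^(1/2) = (0.988848)^(1/2) = 0.994408
Growth rate = 0.994408 − 1 = -0.005592 = -0.5592%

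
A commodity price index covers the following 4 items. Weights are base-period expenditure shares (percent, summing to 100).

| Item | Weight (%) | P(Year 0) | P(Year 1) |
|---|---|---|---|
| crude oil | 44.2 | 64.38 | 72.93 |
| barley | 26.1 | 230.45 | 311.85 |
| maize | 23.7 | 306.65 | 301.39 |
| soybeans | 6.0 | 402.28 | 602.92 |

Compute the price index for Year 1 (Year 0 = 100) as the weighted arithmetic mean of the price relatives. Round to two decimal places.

117.68

crude oil: 44.2 × (72.93/64.38) = 44.2 × 1.132805 = 50.0700
barley: 26.1 × (311.85/230.45) = 26.1 × 1.353222 = 35.3191
maize: 23.7 × (301.39/306.65) = 23.7 × 0.982847 = 23.2935
soybeans: 6.0 × (602.92/402.28) = 6.0 × 1.498757 = 8.9925
Index = Σ wᵢ·(p₁ᵢ/p₀ᵢ) = 50.0700 + 35.3191 + 23.2935 + 8.9925 = 117.6751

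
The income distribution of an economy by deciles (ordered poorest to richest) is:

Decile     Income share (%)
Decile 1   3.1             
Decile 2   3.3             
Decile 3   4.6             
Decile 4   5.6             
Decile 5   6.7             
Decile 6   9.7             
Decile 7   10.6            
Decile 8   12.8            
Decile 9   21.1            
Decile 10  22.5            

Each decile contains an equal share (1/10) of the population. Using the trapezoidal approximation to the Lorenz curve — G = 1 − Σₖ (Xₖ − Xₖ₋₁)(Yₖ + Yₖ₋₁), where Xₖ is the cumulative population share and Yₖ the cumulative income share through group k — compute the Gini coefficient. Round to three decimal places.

0.358

Cumulative income shares Yₖ: 0.0310, 0.0640, 0.1100, 0.1660, 0.2330, 0.3300, 0.4360, 0.5640, 0.7750, 1.0000
Σ (Xₖ−Xₖ₋₁)(Yₖ+Yₖ₋₁) = (1/10)(0.0310+0.0000) + (1/10)(0.0640+0.0310) + (1/10)(0.1100+0.0640) + (1/10)(0.1660+0.1100) + (1/10)(0.2330+0.1660) + (1/10)(0.3300+0.2330) + (1/10)(0.4360+0.3300) + (1/10)(0.5640+0.4360) + (1/10)(0.7750+0.5640) + (1/10)(1.0000+0.7750)
  = 0.0031 + 0.0095 + 0.0174 + 0.0276 + 0.0399 + 0.0563 + 0.0766 + 0.1000 + 0.1339 + 0.1775 = 0.6418
G = 1 − 0.6418 = 0.3582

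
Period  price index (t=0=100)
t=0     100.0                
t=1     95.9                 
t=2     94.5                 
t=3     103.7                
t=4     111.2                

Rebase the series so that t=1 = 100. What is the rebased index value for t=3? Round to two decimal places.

Rebased(t=3) = 103.7 / 95.9 × 100 = 108.1335

108.13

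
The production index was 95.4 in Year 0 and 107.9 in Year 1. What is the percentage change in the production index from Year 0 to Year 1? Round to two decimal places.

Change = (107.9 − 95.4) / 95.4 × 100
       = 12.5 / 95.4 × 100 = 13.1027%

13.10%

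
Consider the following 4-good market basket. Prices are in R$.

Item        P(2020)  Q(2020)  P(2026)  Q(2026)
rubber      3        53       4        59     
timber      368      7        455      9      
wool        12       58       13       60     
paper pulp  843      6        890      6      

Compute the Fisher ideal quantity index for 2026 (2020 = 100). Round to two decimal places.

109.64

Laspeyres component (base-period weights):
ΣP(2020)Q(2026) = 3×59 + 368×9 + 12×60 + 843×6 = 177 + 3312 + 720 + 5058 = 9267
ΣP(2020)Q(2020) = 3×53 + 368×7 + 12×58 + 843×6 = 159 + 2576 + 696 + 5058 = 8489
L = 9267 / 8489 × 100 = 109.1648
Paasche component (current-period weights):
ΣP(2026)Q(2026) = 4×59 + 455×9 + 13×60 + 890×6 = 236 + 4095 + 780 + 5340 = 10451
ΣP(2026)Q(2020) = 4×53 + 455×7 + 13×58 + 890×6 = 212 + 3185 + 754 + 5340 = 9491
P = 10451 / 9491 × 100 = 110.1148
Fisher = √(L × P) = √(109.1648 × 110.1148) = 109.6388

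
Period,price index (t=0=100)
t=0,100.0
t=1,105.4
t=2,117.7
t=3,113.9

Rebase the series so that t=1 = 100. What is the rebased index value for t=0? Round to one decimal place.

Rebased(t=0) = 100.0 / 105.4 × 100 = 94.8767

94.9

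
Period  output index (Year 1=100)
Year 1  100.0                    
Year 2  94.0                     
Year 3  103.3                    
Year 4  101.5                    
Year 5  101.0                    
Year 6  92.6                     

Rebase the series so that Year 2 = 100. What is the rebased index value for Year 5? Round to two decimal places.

107.45

Rebased(Year 5) = 101.0 / 94.0 × 100 = 107.4468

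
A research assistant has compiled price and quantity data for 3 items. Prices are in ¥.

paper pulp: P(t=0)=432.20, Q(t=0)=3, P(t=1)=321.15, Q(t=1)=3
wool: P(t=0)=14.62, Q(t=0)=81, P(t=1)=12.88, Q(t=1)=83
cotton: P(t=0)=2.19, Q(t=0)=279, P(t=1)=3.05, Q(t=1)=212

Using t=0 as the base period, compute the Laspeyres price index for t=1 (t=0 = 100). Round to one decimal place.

Laspeyres price index uses base-period quantities as weights.
ΣP(t=1)·Q(t=0) = 321.15×3 + 12.88×81 + 3.05×279 = 963.45 + 1043.28 + 850.95 = 2857.68
ΣP(t=0)·Q(t=0) = 432.20×3 + 14.62×81 + 2.19×279 = 1296.6 + 1184.22 + 611.01 = 3091.83
Index = 2857.68 / 3091.83 × 100 = 92.4268

92.4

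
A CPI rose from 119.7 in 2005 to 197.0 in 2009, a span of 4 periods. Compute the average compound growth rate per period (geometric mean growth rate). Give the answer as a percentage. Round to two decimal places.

13.26%

Growth factor = (197.0/119.7)^(1/4) = (1.645781)^(1/4) = 1.132643
Growth rate = 1.132643 − 1 = 0.132643 = 13.2643%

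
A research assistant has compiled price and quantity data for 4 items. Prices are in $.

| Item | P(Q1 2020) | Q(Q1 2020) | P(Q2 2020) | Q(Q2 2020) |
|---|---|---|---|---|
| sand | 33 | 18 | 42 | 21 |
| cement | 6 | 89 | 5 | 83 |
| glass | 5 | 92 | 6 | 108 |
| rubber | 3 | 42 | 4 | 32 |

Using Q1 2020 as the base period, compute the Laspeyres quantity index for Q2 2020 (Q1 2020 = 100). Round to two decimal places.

Laspeyres quantity index uses base-period prices as weights.
ΣP(Q1 2020)·Q(Q2 2020) = 33×21 + 6×83 + 5×108 + 3×32 = 693 + 498 + 540 + 96 = 1827
ΣP(Q1 2020)·Q(Q1 2020) = 33×18 + 6×89 + 5×92 + 3×42 = 594 + 534 + 460 + 126 = 1714
Index = 1827 / 1714 × 100 = 106.5928

106.59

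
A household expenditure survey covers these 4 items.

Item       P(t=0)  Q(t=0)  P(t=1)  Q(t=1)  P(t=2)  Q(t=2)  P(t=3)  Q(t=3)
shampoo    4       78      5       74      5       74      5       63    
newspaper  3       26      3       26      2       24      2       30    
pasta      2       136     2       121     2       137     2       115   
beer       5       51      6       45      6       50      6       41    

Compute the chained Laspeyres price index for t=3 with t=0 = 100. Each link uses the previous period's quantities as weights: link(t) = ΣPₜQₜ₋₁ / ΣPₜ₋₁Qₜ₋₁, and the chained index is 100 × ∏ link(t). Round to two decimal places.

110.98

Link t=0→t=1:
ΣP(t=1)Q(t=0) = 5×78 + 3×26 + 2×136 + 6×51 = 390 + 78 + 272 + 306 = 1046
ΣP(t=0)Q(t=0) = 4×78 + 3×26 + 2×136 + 5×51 = 312 + 78 + 272 + 255 = 917
link = 1046/917 = 1.140676
Link t=1→t=2:
ΣP(t=2)Q(t=1) = 5×74 + 2×26 + 2×121 + 6×45 = 370 + 52 + 242 + 270 = 934
ΣP(t=1)Q(t=1) = 5×74 + 3×26 + 2×121 + 6×45 = 370 + 78 + 242 + 270 = 960
link = 934/960 = 0.972917
Link t=2→t=3:
ΣP(t=3)Q(t=2) = 5×74 + 2×24 + 2×137 + 6×50 = 370 + 48 + 274 + 300 = 992
ΣP(t=2)Q(t=2) = 5×74 + 2×24 + 2×137 + 6×50 = 370 + 48 + 274 + 300 = 992
link = 992/992 = 1.000000
Chained index = 100 × 1.140676 × 0.972917 × 1.000000 = 110.9783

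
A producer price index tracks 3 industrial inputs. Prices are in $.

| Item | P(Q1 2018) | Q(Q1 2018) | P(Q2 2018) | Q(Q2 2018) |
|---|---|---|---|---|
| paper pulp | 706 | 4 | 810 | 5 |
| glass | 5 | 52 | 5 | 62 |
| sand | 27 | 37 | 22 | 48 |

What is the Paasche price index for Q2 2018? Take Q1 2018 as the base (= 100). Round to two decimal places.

105.45

Paasche price index uses current-period quantities as weights.
ΣP(Q2 2018)·Q(Q2 2018) = 810×5 + 5×62 + 22×48 = 4050 + 310 + 1056 = 5416
ΣP(Q1 2018)·Q(Q2 2018) = 706×5 + 5×62 + 27×48 = 3530 + 310 + 1296 = 5136
Index = 5416 / 5136 × 100 = 105.4517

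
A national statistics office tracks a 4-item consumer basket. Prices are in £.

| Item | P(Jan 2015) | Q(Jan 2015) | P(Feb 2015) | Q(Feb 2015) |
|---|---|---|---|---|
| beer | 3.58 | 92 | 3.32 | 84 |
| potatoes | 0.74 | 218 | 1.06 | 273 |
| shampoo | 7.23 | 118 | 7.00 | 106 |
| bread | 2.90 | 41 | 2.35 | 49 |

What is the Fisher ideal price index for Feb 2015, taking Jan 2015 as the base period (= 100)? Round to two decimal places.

100.37

Laspeyres component (base-period weights):
ΣP(Feb 2015)Q(Jan 2015) = 3.32×92 + 1.06×218 + 7.00×118 + 2.35×41 = 305.44 + 231.08 + 826 + 96.35 = 1458.87
ΣP(Jan 2015)Q(Jan 2015) = 3.58×92 + 0.74×218 + 7.23×118 + 2.90×41 = 329.36 + 161.32 + 853.14 + 118.9 = 1462.72
L = 1458.87 / 1462.72 × 100 = 99.7368
Paasche component (current-period weights):
ΣP(Feb 2015)Q(Feb 2015) = 3.32×84 + 1.06×273 + 7.00×106 + 2.35×49 = 278.88 + 289.38 + 742 + 115.15 = 1425.41
ΣP(Jan 2015)Q(Feb 2015) = 3.58×84 + 0.74×273 + 7.23×106 + 2.90×49 = 300.72 + 202.02 + 766.38 + 142.1 = 1411.22
P = 1425.41 / 1411.22 × 100 = 101.0055
Fisher = √(L × P) = √(99.7368 × 101.0055) = 100.3691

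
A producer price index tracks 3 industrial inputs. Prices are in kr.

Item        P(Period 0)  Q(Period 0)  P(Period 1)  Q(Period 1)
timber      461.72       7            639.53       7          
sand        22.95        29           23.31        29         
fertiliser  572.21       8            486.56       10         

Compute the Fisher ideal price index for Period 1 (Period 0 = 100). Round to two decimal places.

Laspeyres component (base-period weights):
ΣP(Period 1)Q(Period 0) = 639.53×7 + 23.31×29 + 486.56×8 = 4476.71 + 675.99 + 3892.48 = 9045.18
ΣP(Period 0)Q(Period 0) = 461.72×7 + 22.95×29 + 572.21×8 = 3232.04 + 665.55 + 4577.68 = 8475.27
L = 9045.18 / 8475.27 × 100 = 106.7244
Paasche component (current-period weights):
ΣP(Period 1)Q(Period 1) = 639.53×7 + 23.31×29 + 486.56×10 = 4476.71 + 675.99 + 4865.6 = 10018.3
ΣP(Period 0)Q(Period 1) = 461.72×7 + 22.95×29 + 572.21×10 = 3232.04 + 665.55 + 5722.1 = 9619.69
P = 10018.3 / 9619.69 × 100 = 104.1437
Fisher = √(L × P) = √(106.7244 × 104.1437) = 105.4261

105.43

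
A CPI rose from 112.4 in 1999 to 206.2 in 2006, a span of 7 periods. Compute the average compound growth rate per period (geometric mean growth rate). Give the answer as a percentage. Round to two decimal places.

Growth factor = (206.2/112.4)^(1/7) = (1.834520)^(1/7) = 1.090551
Growth rate = 1.090551 − 1 = 0.090551 = 9.0551%

9.06%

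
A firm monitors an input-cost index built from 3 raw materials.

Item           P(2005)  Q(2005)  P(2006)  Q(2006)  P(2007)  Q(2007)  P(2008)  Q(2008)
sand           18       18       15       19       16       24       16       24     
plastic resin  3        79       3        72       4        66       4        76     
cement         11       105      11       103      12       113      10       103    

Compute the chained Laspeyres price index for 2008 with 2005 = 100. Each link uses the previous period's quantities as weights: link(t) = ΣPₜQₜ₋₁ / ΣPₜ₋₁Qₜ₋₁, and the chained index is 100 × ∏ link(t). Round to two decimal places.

96.13

Link 2005→2006:
ΣP(2006)Q(2005) = 15×18 + 3×79 + 11×105 = 270 + 237 + 1155 = 1662
ΣP(2005)Q(2005) = 18×18 + 3×79 + 11×105 = 324 + 237 + 1155 = 1716
link = 1662/1716 = 0.968531
Link 2006→2007:
ΣP(2007)Q(2006) = 16×19 + 4×72 + 12×103 = 304 + 288 + 1236 = 1828
ΣP(2006)Q(2006) = 15×19 + 3×72 + 11×103 = 285 + 216 + 1133 = 1634
link = 1828/1634 = 1.118727
Link 2007→2008:
ΣP(2008)Q(2007) = 16×24 + 4×66 + 10×113 = 384 + 264 + 1130 = 1778
ΣP(2007)Q(2007) = 16×24 + 4×66 + 12×113 = 384 + 264 + 1356 = 2004
link = 1778/2004 = 0.887226
Chained index = 100 × 0.968531 × 1.118727 × 0.887226 = 96.1329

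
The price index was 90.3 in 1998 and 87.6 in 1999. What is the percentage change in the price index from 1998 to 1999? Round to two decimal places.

-2.99%

Change = (87.6 − 90.3) / 90.3 × 100
       = -2.7 / 90.3 × 100 = -2.9900%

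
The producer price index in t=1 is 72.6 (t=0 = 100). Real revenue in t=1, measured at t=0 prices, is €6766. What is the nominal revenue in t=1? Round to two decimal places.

4912.12

Nominal = Real × (Index/100) = 6766 × (72.6/100)
        = 6766 × 0.726 = 4912.1160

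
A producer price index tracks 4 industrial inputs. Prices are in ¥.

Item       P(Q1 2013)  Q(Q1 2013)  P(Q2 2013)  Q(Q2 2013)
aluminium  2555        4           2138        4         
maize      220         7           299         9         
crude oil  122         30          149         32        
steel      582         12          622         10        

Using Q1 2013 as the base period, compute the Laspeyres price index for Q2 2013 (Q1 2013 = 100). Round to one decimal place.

Laspeyres price index uses base-period quantities as weights.
ΣP(Q2 2013)·Q(Q1 2013) = 2138×4 + 299×7 + 149×30 + 622×12 = 8552 + 2093 + 4470 + 7464 = 22579
ΣP(Q1 2013)·Q(Q1 2013) = 2555×4 + 220×7 + 122×30 + 582×12 = 10220 + 1540 + 3660 + 6984 = 22404
Index = 22579 / 22404 × 100 = 100.7811

100.8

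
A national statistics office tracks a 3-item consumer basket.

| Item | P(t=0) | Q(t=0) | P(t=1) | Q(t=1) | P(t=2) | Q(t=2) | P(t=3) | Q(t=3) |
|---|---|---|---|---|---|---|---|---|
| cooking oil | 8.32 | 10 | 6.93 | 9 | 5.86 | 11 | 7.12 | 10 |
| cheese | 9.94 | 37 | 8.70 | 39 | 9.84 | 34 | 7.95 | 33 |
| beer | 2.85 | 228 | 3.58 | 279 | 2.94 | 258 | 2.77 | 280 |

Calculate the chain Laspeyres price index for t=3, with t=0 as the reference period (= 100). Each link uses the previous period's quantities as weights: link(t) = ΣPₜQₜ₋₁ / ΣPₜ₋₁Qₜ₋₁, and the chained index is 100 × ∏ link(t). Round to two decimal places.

Link t=0→t=1:
ΣP(t=1)Q(t=0) = 6.93×10 + 8.70×37 + 3.58×228 = 69.3 + 321.9 + 816.24 = 1207.44
ΣP(t=0)Q(t=0) = 8.32×10 + 9.94×37 + 2.85×228 = 83.2 + 367.78 + 649.8 = 1100.78
link = 1207.44/1100.78 = 1.096895
Link t=1→t=2:
ΣP(t=2)Q(t=1) = 5.86×9 + 9.84×39 + 2.94×279 = 52.74 + 383.76 + 820.26 = 1256.76
ΣP(t=1)Q(t=1) = 6.93×9 + 8.70×39 + 3.58×279 = 62.37 + 339.3 + 998.82 = 1400.49
link = 1256.76/1400.49 = 0.897372
Link t=2→t=3:
ΣP(t=3)Q(t=2) = 7.12×11 + 7.95×34 + 2.77×258 = 78.32 + 270.3 + 714.66 = 1063.28
ΣP(t=2)Q(t=2) = 5.86×11 + 9.84×34 + 2.94×258 = 64.46 + 334.56 + 758.52 = 1157.54
link = 1063.28/1157.54 = 0.918569
Chained index = 100 × 1.096895 × 0.897372 × 0.918569 = 90.4168

90.42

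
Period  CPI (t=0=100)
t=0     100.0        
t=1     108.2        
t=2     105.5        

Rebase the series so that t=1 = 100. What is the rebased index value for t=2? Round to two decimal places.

Rebased(t=2) = 105.5 / 108.2 × 100 = 97.5046

97.50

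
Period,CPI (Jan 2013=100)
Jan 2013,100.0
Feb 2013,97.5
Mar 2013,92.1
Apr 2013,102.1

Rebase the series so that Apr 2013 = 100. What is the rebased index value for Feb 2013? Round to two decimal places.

Rebased(Feb 2013) = 97.5 / 102.1 × 100 = 95.4946

95.49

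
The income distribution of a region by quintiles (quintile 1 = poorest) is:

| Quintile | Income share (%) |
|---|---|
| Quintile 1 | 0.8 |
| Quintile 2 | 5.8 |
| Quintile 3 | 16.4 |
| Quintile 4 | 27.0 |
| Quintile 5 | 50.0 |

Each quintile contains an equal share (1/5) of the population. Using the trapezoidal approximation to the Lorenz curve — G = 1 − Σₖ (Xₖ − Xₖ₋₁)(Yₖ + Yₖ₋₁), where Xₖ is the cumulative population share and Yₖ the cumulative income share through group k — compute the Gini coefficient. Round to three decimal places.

Cumulative income shares Yₖ: 0.0080, 0.0660, 0.2300, 0.5000, 1.0000
Σ (Xₖ−Xₖ₋₁)(Yₖ+Yₖ₋₁) = (1/5)(0.0080+0.0000) + (1/5)(0.0660+0.0080) + (1/5)(0.2300+0.0660) + (1/5)(0.5000+0.2300) + (1/5)(1.0000+0.5000)
  = 0.0016 + 0.0148 + 0.0592 + 0.1460 + 0.3000 = 0.5216
G = 1 − 0.5216 = 0.4784

0.478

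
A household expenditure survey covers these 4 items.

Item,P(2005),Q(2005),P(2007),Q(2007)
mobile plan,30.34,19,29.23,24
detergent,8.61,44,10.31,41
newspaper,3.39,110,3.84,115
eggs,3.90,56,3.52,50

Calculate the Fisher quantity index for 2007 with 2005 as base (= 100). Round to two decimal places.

Laspeyres component (base-period weights):
ΣP(2005)Q(2007) = 30.34×24 + 8.61×41 + 3.39×115 + 3.90×50 = 728.16 + 353.01 + 389.85 + 195 = 1666.02
ΣP(2005)Q(2005) = 30.34×19 + 8.61×44 + 3.39×110 + 3.90×56 = 576.46 + 378.84 + 372.9 + 218.4 = 1546.6
L = 1666.02 / 1546.6 × 100 = 107.7215
Paasche component (current-period weights):
ΣP(2007)Q(2007) = 29.23×24 + 10.31×41 + 3.84×115 + 3.52×50 = 701.52 + 422.71 + 441.6 + 176 = 1741.83
ΣP(2007)Q(2005) = 29.23×19 + 10.31×44 + 3.84×110 + 3.52×56 = 555.37 + 453.64 + 422.4 + 197.12 = 1628.53
P = 1741.83 / 1628.53 × 100 = 106.9572
Fisher = √(L × P) = √(107.7215 × 106.9572) = 107.3386

107.34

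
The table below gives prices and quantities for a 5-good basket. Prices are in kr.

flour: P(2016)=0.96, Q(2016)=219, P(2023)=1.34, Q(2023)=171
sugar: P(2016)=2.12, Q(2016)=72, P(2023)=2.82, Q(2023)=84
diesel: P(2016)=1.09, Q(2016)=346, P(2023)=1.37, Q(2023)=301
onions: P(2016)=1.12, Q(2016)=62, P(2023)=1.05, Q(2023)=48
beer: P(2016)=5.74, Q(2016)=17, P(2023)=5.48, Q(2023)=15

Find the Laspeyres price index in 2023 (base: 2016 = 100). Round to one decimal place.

Laspeyres price index uses base-period quantities as weights.
ΣP(2023)·Q(2016) = 1.34×219 + 2.82×72 + 1.37×346 + 1.05×62 + 5.48×17 = 293.46 + 203.04 + 474.02 + 65.1 + 93.16 = 1128.78
ΣP(2016)·Q(2016) = 0.96×219 + 2.12×72 + 1.09×346 + 1.12×62 + 5.74×17 = 210.24 + 152.64 + 377.14 + 69.44 + 97.58 = 907.04
Index = 1128.78 / 907.04 × 100 = 124.4466

124.4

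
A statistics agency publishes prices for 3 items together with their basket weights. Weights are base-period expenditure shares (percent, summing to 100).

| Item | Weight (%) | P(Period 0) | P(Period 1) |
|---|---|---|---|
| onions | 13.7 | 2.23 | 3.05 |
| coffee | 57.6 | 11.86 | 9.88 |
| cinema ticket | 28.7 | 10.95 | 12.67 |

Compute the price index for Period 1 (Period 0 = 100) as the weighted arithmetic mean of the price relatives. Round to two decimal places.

onions: 13.7 × (3.05/2.23) = 13.7 × 1.367713 = 18.7377
coffee: 57.6 × (9.88/11.86) = 57.6 × 0.833052 = 47.9838
cinema ticket: 28.7 × (12.67/10.95) = 28.7 × 1.157078 = 33.2081
Index = Σ wᵢ·(p₁ᵢ/p₀ᵢ) = 18.7377 + 47.9838 + 33.2081 = 99.9296

99.93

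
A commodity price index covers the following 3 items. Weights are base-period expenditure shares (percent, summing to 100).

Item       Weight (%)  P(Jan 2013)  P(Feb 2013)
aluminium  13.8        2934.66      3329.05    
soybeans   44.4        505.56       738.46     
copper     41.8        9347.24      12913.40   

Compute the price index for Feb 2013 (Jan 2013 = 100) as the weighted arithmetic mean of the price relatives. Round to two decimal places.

aluminium: 13.8 × (3329.05/2934.66) = 13.8 × 1.134390 = 15.6546
soybeans: 44.4 × (738.46/505.56) = 44.4 × 1.460677 = 64.8541
copper: 41.8 × (12913.40/9347.24) = 41.8 × 1.381520 = 57.7475
Index = Σ wᵢ·(p₁ᵢ/p₀ᵢ) = 15.6546 + 64.8541 + 57.7475 = 138.2562

138.26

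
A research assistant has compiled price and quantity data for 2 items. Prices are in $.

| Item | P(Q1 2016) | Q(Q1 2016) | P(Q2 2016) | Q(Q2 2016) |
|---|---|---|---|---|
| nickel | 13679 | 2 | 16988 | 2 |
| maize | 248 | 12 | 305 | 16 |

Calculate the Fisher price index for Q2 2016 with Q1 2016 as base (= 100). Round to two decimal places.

124.05

Laspeyres component (base-period weights):
ΣP(Q2 2016)Q(Q1 2016) = 16988×2 + 305×12 = 33976 + 3660 = 37636
ΣP(Q1 2016)Q(Q1 2016) = 13679×2 + 248×12 = 27358 + 2976 = 30334
L = 37636 / 30334 × 100 = 124.0720
Paasche component (current-period weights):
ΣP(Q2 2016)Q(Q2 2016) = 16988×2 + 305×16 = 33976 + 4880 = 38856
ΣP(Q1 2016)Q(Q2 2016) = 13679×2 + 248×16 = 27358 + 3968 = 31326
P = 38856 / 31326 × 100 = 124.0375
Fisher = √(L × P) = √(124.0720 × 124.0375) = 124.0548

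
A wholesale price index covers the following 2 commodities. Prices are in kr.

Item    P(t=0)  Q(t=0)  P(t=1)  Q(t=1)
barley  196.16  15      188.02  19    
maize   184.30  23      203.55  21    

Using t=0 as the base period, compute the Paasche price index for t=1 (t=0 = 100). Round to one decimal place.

Paasche price index uses current-period quantities as weights.
ΣP(t=1)·Q(t=1) = 188.02×19 + 203.55×21 = 3572.38 + 4274.55 = 7846.93
ΣP(t=0)·Q(t=1) = 196.16×19 + 184.30×21 = 3727.04 + 3870.3 = 7597.34
Index = 7846.93 / 7597.34 × 100 = 103.2852

103.3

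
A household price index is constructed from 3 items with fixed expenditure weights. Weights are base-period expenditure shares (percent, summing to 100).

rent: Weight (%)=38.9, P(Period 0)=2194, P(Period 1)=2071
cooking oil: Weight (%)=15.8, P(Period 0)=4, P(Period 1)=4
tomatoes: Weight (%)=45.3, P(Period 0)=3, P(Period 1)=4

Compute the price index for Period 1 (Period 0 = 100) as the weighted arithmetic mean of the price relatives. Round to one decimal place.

112.9

rent: 38.9 × (2071/2194) = 38.9 × 0.943938 = 36.7192
cooking oil: 15.8 × (4/4) = 15.8 × 1.000000 = 15.8000
tomatoes: 45.3 × (4/3) = 45.3 × 1.333333 = 60.4000
Index = Σ wᵢ·(p₁ᵢ/p₀ᵢ) = 36.7192 + 15.8000 + 60.4000 = 112.9192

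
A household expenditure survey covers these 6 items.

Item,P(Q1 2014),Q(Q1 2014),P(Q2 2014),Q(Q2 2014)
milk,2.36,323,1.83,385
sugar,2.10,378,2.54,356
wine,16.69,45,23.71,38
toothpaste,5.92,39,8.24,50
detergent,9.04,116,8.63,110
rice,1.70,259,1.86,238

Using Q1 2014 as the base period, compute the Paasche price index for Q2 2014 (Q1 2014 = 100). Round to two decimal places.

108.24

Paasche price index uses current-period quantities as weights.
ΣP(Q2 2014)·Q(Q2 2014) = 1.83×385 + 2.54×356 + 23.71×38 + 8.24×50 + 8.63×110 + 1.86×238 = 704.55 + 904.24 + 900.98 + 412 + 949.3 + 442.68 = 4313.75
ΣP(Q1 2014)·Q(Q2 2014) = 2.36×385 + 2.10×356 + 16.69×38 + 5.92×50 + 9.04×110 + 1.70×238 = 908.6 + 747.6 + 634.22 + 296 + 994.4 + 404.6 = 3985.42
Index = 4313.75 / 3985.42 × 100 = 108.2383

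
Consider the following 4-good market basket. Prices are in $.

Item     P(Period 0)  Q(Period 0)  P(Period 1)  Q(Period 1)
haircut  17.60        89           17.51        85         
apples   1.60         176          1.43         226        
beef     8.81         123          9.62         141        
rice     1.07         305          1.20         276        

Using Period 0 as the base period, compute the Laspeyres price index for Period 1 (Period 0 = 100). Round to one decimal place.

Laspeyres price index uses base-period quantities as weights.
ΣP(Period 1)·Q(Period 0) = 17.51×89 + 1.43×176 + 9.62×123 + 1.20×305 = 1558.39 + 251.68 + 1183.26 + 366 = 3359.33
ΣP(Period 0)·Q(Period 0) = 17.60×89 + 1.60×176 + 8.81×123 + 1.07×305 = 1566.4 + 281.6 + 1083.63 + 326.35 = 3257.98
Index = 3359.33 / 3257.98 × 100 = 103.1108

103.1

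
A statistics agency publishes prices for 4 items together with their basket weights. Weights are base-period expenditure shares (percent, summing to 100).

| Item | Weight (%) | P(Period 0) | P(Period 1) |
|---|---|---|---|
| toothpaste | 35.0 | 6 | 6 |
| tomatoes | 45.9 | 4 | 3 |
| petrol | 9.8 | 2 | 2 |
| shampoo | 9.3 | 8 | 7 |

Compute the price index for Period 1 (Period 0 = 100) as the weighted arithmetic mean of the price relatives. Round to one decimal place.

87.4

toothpaste: 35.0 × (6/6) = 35.0 × 1.000000 = 35.0000
tomatoes: 45.9 × (3/4) = 45.9 × 0.750000 = 34.4250
petrol: 9.8 × (2/2) = 9.8 × 1.000000 = 9.8000
shampoo: 9.3 × (7/8) = 9.3 × 0.875000 = 8.1375
Index = Σ wᵢ·(p₁ᵢ/p₀ᵢ) = 35.0000 + 34.4250 + 9.8000 + 8.1375 = 87.3625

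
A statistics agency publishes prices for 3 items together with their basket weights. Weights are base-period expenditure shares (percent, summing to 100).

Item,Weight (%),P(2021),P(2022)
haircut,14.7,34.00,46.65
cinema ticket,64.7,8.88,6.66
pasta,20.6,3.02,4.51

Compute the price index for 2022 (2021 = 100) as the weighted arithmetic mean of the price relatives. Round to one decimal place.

99.5

haircut: 14.7 × (46.65/34.00) = 14.7 × 1.372059 = 20.1693
cinema ticket: 64.7 × (6.66/8.88) = 64.7 × 0.750000 = 48.5250
pasta: 20.6 × (4.51/3.02) = 20.6 × 1.493377 = 30.7636
Index = Σ wᵢ·(p₁ᵢ/p₀ᵢ) = 20.1693 + 48.5250 + 30.7636 = 99.4578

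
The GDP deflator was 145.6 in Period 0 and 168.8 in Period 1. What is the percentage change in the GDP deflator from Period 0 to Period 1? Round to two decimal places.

15.93%

Change = (168.8 − 145.6) / 145.6 × 100
       = 23.2 / 145.6 × 100 = 15.9341%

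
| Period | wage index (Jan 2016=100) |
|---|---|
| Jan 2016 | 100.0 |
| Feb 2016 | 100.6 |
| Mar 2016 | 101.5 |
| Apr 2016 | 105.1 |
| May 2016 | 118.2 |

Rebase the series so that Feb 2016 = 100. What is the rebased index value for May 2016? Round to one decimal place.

117.5

Rebased(May 2016) = 118.2 / 100.6 × 100 = 117.4950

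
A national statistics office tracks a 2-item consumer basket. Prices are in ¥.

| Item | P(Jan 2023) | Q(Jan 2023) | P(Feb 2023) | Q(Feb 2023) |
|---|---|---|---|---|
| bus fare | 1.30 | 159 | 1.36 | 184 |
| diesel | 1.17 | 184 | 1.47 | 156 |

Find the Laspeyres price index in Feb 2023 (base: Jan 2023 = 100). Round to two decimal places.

Laspeyres price index uses base-period quantities as weights.
ΣP(Feb 2023)·Q(Jan 2023) = 1.36×159 + 1.47×184 = 216.24 + 270.48 = 486.72
ΣP(Jan 2023)·Q(Jan 2023) = 1.30×159 + 1.17×184 = 206.7 + 215.28 = 421.98
Index = 486.72 / 421.98 × 100 = 115.3420

115.34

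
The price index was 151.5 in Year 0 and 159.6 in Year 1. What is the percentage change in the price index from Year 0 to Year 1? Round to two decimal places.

Change = (159.6 − 151.5) / 151.5 × 100
       = 8.1 / 151.5 × 100 = 5.3465%

5.35%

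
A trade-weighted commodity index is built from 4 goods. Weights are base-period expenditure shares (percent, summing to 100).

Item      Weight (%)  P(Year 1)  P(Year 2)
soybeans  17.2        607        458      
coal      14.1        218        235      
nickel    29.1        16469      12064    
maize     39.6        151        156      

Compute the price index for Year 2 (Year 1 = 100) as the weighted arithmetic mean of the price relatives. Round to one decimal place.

soybeans: 17.2 × (458/607) = 17.2 × 0.754530 = 12.9779
coal: 14.1 × (235/218) = 14.1 × 1.077982 = 15.1995
nickel: 29.1 × (12064/16469) = 29.1 × 0.732528 = 21.3166
maize: 39.6 × (156/151) = 39.6 × 1.033113 = 40.9113
Index = Σ wᵢ·(p₁ᵢ/p₀ᵢ) = 12.9779 + 15.1995 + 21.3166 + 40.9113 = 90.4053

90.4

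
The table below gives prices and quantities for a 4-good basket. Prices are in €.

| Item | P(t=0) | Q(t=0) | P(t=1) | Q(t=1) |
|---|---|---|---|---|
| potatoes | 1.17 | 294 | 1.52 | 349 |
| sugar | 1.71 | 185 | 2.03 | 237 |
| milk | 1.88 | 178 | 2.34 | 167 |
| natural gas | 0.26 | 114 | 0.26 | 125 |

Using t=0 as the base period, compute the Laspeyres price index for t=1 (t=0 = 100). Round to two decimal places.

123.81

Laspeyres price index uses base-period quantities as weights.
ΣP(t=1)·Q(t=0) = 1.52×294 + 2.03×185 + 2.34×178 + 0.26×114 = 446.88 + 375.55 + 416.52 + 29.64 = 1268.59
ΣP(t=0)·Q(t=0) = 1.17×294 + 1.71×185 + 1.88×178 + 0.26×114 = 343.98 + 316.35 + 334.64 + 29.64 = 1024.61
Index = 1268.59 / 1024.61 × 100 = 123.8120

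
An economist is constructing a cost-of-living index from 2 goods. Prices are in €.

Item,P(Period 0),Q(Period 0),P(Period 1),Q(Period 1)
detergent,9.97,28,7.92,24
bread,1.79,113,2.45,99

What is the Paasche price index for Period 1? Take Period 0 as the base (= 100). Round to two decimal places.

103.88

Paasche price index uses current-period quantities as weights.
ΣP(Period 1)·Q(Period 1) = 7.92×24 + 2.45×99 = 190.08 + 242.55 = 432.63
ΣP(Period 0)·Q(Period 1) = 9.97×24 + 1.79×99 = 239.28 + 177.21 = 416.49
Index = 432.63 / 416.49 × 100 = 103.8752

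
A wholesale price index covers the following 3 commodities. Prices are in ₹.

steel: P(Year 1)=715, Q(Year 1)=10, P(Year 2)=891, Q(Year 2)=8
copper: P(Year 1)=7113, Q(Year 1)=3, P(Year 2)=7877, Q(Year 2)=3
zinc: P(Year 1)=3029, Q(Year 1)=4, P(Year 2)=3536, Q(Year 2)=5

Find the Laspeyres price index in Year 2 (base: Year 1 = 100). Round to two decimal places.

Laspeyres price index uses base-period quantities as weights.
ΣP(Year 2)·Q(Year 1) = 891×10 + 7877×3 + 3536×4 = 8910 + 23631 + 14144 = 46685
ΣP(Year 1)·Q(Year 1) = 715×10 + 7113×3 + 3029×4 = 7150 + 21339 + 12116 = 40605
Index = 46685 / 40605 × 100 = 114.9735

114.97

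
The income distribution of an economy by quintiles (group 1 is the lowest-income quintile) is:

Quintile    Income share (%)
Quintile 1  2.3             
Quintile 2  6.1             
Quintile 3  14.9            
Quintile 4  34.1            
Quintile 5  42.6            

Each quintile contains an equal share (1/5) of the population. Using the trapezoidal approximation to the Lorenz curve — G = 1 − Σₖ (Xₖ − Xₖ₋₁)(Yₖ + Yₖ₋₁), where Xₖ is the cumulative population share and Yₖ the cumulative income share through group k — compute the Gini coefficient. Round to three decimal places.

Cumulative income shares Yₖ: 0.0230, 0.0840, 0.2330, 0.5740, 1.0000
Σ (Xₖ−Xₖ₋₁)(Yₖ+Yₖ₋₁) = (1/5)(0.0230+0.0000) + (1/5)(0.0840+0.0230) + (1/5)(0.2330+0.0840) + (1/5)(0.5740+0.2330) + (1/5)(1.0000+0.5740)
  = 0.0046 + 0.0214 + 0.0634 + 0.1614 + 0.3148 = 0.5656
G = 1 − 0.5656 = 0.4344

0.434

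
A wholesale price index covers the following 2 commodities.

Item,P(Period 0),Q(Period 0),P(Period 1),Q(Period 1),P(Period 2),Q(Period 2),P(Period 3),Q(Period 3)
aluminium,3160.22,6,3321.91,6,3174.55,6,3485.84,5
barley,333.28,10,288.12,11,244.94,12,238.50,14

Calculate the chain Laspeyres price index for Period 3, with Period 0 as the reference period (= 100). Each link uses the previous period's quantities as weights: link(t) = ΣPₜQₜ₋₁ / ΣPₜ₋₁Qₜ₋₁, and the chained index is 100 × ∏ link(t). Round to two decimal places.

Link Period 0→Period 1:
ΣP(Period 1)Q(Period 0) = 3321.91×6 + 288.12×10 = 19931.46 + 2881.2 = 22812.66
ΣP(Period 0)Q(Period 0) = 3160.22×6 + 333.28×10 = 18961.32 + 3332.8 = 22294.12
link = 22812.66/22294.12 = 1.023259
Link Period 1→Period 2:
ΣP(Period 2)Q(Period 1) = 3174.55×6 + 244.94×11 = 19047.3 + 2694.34 = 21741.64
ΣP(Period 1)Q(Period 1) = 3321.91×6 + 288.12×11 = 19931.46 + 3169.32 = 23100.78
link = 21741.64/23100.78 = 0.941165
Link Period 2→Period 3:
ΣP(Period 3)Q(Period 2) = 3485.84×6 + 238.50×12 = 20915.04 + 2862 = 23777.04
ΣP(Period 2)Q(Period 2) = 3174.55×6 + 244.94×12 = 19047.3 + 2939.28 = 21986.58
link = 23777.04/21986.58 = 1.081434
Chained index = 100 × 1.023259 × 0.941165 × 1.081434 = 104.1481

104.15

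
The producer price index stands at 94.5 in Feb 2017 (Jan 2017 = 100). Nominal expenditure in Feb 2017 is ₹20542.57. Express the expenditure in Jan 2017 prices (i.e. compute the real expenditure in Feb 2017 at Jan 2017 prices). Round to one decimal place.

21738.2

Real = Nominal ÷ (Index/100) = 20542.57 ÷ (94.5/100)
     = 20542.57 ÷ 0.945 = 21738.1693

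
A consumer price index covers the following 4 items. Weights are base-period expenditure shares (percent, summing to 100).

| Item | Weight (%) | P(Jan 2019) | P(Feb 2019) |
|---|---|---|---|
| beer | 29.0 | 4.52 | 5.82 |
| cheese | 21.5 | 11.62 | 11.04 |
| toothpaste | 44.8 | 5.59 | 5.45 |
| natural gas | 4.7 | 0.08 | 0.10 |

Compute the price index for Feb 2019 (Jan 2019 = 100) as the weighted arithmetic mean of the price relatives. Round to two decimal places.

beer: 29.0 × (5.82/4.52) = 29.0 × 1.287611 = 37.3407
cheese: 21.5 × (11.04/11.62) = 21.5 × 0.950086 = 20.4269
toothpaste: 44.8 × (5.45/5.59) = 44.8 × 0.974955 = 43.6780
natural gas: 4.7 × (0.10/0.08) = 4.7 × 1.250000 = 5.8750
Index = Σ wᵢ·(p₁ᵢ/p₀ᵢ) = 37.3407 + 20.4269 + 43.6780 + 5.8750 = 107.3206

107.32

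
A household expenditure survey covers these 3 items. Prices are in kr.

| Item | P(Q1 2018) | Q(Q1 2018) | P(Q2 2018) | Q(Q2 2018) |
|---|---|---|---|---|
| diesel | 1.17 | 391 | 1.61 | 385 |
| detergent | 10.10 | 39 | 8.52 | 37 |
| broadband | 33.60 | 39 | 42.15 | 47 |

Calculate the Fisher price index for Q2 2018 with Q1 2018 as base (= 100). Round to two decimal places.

Laspeyres component (base-period weights):
ΣP(Q2 2018)Q(Q1 2018) = 1.61×391 + 8.52×39 + 42.15×39 = 629.51 + 332.28 + 1643.85 = 2605.64
ΣP(Q1 2018)Q(Q1 2018) = 1.17×391 + 10.10×39 + 33.60×39 = 457.47 + 393.9 + 1310.4 = 2161.77
L = 2605.64 / 2161.77 × 100 = 120.5327
Paasche component (current-period weights):
ΣP(Q2 2018)Q(Q2 2018) = 1.61×385 + 8.52×37 + 42.15×47 = 619.85 + 315.24 + 1981.05 = 2916.14
ΣP(Q1 2018)Q(Q2 2018) = 1.17×385 + 10.10×37 + 33.60×47 = 450.45 + 373.7 + 1579.2 = 2403.35
P = 2916.14 / 2403.35 × 100 = 121.3365
Fisher = √(L × P) = √(120.5327 × 121.3365) = 120.9339

120.93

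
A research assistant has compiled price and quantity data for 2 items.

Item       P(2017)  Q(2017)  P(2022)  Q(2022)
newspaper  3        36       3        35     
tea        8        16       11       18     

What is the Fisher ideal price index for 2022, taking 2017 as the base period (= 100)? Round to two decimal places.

121.01

Laspeyres component (base-period weights):
ΣP(2022)Q(2017) = 3×36 + 11×16 = 108 + 176 = 284
ΣP(2017)Q(2017) = 3×36 + 8×16 = 108 + 128 = 236
L = 284 / 236 × 100 = 120.3390
Paasche component (current-period weights):
ΣP(2022)Q(2022) = 3×35 + 11×18 = 105 + 198 = 303
ΣP(2017)Q(2022) = 3×35 + 8×18 = 105 + 144 = 249
P = 303 / 249 × 100 = 121.6867
Fisher = √(L × P) = √(120.3390 × 121.6867) = 121.0110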